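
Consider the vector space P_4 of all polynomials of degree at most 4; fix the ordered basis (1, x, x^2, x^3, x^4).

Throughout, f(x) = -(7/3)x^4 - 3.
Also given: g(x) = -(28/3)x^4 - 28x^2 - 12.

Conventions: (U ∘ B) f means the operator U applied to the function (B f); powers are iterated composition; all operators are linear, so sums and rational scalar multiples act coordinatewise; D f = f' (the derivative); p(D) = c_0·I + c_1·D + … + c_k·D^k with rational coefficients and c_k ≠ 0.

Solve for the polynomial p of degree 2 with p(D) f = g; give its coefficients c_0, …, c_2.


p(D) = 4·I + D^2, i.e. c_0 = 4, c_1 = 0, c_2 = 1

D^0 f = -(7/3)x^4 - 3
D^1 f = -(28/3)x^3
D^2 f = -28x^2
matching coefficients of g against c_0 f + c_1 Df + … from the top degree down determines the c_i
solution: c_0 = 4, c_1 = 0, c_2 = 1


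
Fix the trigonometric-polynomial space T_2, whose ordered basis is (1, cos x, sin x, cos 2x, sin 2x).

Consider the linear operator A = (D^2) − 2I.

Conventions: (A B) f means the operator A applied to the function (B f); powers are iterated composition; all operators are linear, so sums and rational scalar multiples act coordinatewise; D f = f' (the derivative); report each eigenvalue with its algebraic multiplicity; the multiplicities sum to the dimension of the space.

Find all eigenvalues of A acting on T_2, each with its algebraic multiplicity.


image of 1: -2
image of cos x: -3cos x
image of sin x: -3sin x
image of cos 2x: -6cos 2x
image of sin 2x: -6sin 2x
the matrix is diagonal; its diagonal is (-2, -3, -3, -6, -6)
for a triangular matrix the eigenvalues are the diagonal entries, with algebraic multiplicity their repetition count

λ = -6 (multiplicity 2), λ = -3 (multiplicity 2), λ = -2 (multiplicity 1)


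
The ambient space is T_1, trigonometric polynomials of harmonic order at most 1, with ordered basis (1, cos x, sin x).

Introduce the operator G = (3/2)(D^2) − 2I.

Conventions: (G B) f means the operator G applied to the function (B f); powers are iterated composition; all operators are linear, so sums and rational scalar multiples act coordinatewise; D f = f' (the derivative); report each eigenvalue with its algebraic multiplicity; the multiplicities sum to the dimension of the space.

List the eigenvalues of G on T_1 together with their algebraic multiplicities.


image of 1: -2
image of cos x: -(7/2)cos x
image of sin x: -(7/2)sin x
the matrix is diagonal; its diagonal is (-2, -7/2, -7/2)
for a triangular matrix the eigenvalues are the diagonal entries, with algebraic multiplicity their repetition count

λ = -7/2 (multiplicity 2), λ = -2 (multiplicity 1)


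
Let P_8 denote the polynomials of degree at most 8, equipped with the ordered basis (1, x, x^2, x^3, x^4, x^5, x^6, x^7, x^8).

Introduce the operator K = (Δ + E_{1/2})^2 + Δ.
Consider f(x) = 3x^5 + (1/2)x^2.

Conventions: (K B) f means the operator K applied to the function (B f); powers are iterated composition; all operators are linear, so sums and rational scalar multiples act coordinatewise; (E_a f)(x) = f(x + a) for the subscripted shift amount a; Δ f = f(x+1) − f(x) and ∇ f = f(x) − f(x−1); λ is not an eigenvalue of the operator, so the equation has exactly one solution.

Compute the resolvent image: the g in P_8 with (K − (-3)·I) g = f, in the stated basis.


write g with unknown coordinates in the stated basis and equate coefficients in (K − (-3)·I) g = f
solving from the highest basis element down gives g = (3/4)x^5 - (15/4)x^4 + (287/16)x^2 - (47/8)x - 1851/128
check: K g = (3/4)x^5 + (45/4)x^4 - (853/16)x^2 + (141/8)x + 5553/128
so K g − (-3)·g = 3x^5 + (1/2)x^2 = f ✓

the result is g(x) = (3/4)x^5 - (15/4)x^4 + (287/16)x^2 - (47/8)x - 1851/128


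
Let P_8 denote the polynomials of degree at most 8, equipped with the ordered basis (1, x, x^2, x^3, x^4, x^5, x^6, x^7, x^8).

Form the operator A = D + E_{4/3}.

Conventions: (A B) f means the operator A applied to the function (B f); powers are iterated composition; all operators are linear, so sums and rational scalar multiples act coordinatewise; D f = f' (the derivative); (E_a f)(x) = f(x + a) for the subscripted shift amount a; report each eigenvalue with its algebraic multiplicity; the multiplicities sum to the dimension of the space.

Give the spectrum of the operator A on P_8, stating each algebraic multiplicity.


λ = 1 (multiplicity 9)

image of 1: 1
image of x: x + 7/3
image of x^2: x^2 + (14/3)x + 16/9
image of x^3: x^3 + 7x^2 + (16/3)x + 64/27
image of x^4: x^4 + (28/3)x^3 + (32/3)x^2 + (256/27)x + 256/81
image of x^5: x^5 + (35/3)x^4 + (160/9)x^3 + (640/27)x^2 + (1280/81)x + 1024/243
image of x^6: x^6 + 14x^5 + (80/3)x^4 + (1280/27)x^3 + (1280/27)x^2 + (2048/81)x + 4096/729
image of x^7: x^7 + (49/3)x^6 + (112/3)x^5 + (2240/27)x^4 + (8960/81)x^3 + (7168/81)x^2 + (28672/729)x + 16384/2187
image of x^8: x^8 + (56/3)x^7 + (448/9)x^6 + (3584/27)x^5 + (17920/81)x^4 + (57344/243)x^3 + (114688/729)x^2 + (131072/2187)x + 65536/6561
the matrix is upper triangular; its diagonal is (1, 1, 1, 1, 1, 1, 1, 1, 1)
for a triangular matrix the eigenvalues are the diagonal entries, with algebraic multiplicity their repetition count


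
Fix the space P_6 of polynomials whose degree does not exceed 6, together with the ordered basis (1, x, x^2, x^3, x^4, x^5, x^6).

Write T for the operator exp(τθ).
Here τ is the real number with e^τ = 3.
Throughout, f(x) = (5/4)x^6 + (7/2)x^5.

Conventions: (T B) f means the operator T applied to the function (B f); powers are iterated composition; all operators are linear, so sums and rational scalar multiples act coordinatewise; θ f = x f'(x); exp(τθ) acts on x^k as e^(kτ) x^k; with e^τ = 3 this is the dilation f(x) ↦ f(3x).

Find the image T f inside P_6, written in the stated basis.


exp(τθ) x^k = e^(kτ) x^k; with e^τ = 3 this sends x^k to 3^k x^k
x^5 ↦ 243 x^5
x^6 ↦ 729 x^6
applying this coordinatewise to f: exp(τθ) f = (3645/4)x^6 + (1701/2)x^5

the result is g(x) = (3645/4)x^6 + (1701/2)x^5


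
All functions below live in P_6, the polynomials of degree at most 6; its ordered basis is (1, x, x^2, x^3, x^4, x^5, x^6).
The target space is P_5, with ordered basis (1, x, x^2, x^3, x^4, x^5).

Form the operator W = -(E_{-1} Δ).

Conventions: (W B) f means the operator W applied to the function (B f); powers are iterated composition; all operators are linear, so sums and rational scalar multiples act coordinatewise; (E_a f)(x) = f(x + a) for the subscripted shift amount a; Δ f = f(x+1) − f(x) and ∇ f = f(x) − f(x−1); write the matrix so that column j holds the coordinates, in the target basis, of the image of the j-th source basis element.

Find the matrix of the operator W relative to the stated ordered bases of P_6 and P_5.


image of 1: 0
image of x: -1
image of x^2: -2x + 1
image of x^3: -3x^2 + 3x - 1
image of x^4: -4x^3 + 6x^2 - 4x + 1
image of x^5: -5x^4 + 10x^3 - 10x^2 + 5x - 1
image of x^6: -6x^5 + 15x^4 - 20x^3 + 15x^2 - 6x + 1
each image's coordinates form column j of the matrix

the matrix is [[0, -1, 1, -1, 1, -1, 1]; [0, 0, -2, 3, -4, 5, -6]; [0, 0, 0, -3, 6, -10, 15]; [0, 0, 0, 0, -4, 10, -20]; [0, 0, 0, 0, 0, -5, 15]; [0, 0, 0, 0, 0, 0, -6]] (rows listed top to bottom)


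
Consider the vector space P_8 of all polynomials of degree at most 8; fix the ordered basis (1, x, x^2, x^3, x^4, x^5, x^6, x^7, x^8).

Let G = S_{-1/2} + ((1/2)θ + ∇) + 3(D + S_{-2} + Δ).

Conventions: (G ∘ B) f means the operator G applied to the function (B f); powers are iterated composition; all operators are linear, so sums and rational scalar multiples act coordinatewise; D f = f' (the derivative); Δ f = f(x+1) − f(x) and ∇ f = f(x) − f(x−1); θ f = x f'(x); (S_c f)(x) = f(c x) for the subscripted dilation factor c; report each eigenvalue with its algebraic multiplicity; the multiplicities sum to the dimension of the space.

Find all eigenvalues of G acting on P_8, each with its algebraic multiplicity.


λ = -48705/128 (multiplicity 1), λ = -2993/32 (multiplicity 1), λ = -181/8 (multiplicity 1), λ = -6 (multiplicity 1), λ = 4 (multiplicity 1), λ = 53/4 (multiplicity 1), λ = 801/16 (multiplicity 1), λ = 12481/64 (multiplicity 1), λ = 197633/256 (multiplicity 1)

image of 1: 4
image of x: -6x + 7
image of x^2: (53/4)x^2 + 14x + 2
image of x^3: -(181/8)x^3 + 21x^2 + 6x + 4
image of x^4: (801/16)x^4 + 28x^3 + 12x^2 + 16x + 2
image of x^5: -(2993/32)x^5 + 35x^4 + 20x^3 + 40x^2 + 10x + 4
image of x^6: (12481/64)x^6 + 42x^5 + 30x^4 + 80x^3 + 30x^2 + 24x + 2
image of x^7: -(48705/128)x^7 + 49x^6 + 42x^5 + 140x^4 + 70x^3 + 84x^2 + 14x + 4
image of x^8: (197633/256)x^8 + 56x^7 + 56x^6 + 224x^5 + 140x^4 + 224x^3 + 56x^2 + 32x + 2
the matrix is upper triangular; its diagonal is (4, -6, 53/4, -181/8, 801/16, -2993/32, 12481/64, -48705/128, 197633/256)
for a triangular matrix the eigenvalues are the diagonal entries, with algebraic multiplicity their repetition count


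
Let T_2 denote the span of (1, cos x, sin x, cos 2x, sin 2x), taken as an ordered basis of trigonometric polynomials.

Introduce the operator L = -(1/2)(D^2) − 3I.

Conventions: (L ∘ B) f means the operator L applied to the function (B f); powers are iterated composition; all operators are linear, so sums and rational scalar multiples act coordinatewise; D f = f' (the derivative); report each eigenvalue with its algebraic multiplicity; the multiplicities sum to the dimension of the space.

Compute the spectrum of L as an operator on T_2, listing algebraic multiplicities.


λ = -3 (multiplicity 1), λ = -5/2 (multiplicity 2), λ = -1 (multiplicity 2)

image of 1: -3
image of cos x: -(5/2)cos x
image of sin x: -(5/2)sin x
image of cos 2x: -cos 2x
image of sin 2x: -sin 2x
the matrix is diagonal; its diagonal is (-3, -5/2, -5/2, -1, -1)
for a triangular matrix the eigenvalues are the diagonal entries, with algebraic multiplicity their repetition count


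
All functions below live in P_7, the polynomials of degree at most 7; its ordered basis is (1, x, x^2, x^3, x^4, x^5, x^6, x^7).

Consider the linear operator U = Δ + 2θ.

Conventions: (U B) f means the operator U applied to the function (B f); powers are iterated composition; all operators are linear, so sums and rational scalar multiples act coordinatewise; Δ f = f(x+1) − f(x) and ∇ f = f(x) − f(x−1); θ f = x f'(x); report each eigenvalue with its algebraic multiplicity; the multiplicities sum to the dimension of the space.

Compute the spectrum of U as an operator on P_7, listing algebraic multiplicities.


λ = 0 (multiplicity 1), λ = 2 (multiplicity 1), λ = 4 (multiplicity 1), λ = 6 (multiplicity 1), λ = 8 (multiplicity 1), λ = 10 (multiplicity 1), λ = 12 (multiplicity 1), λ = 14 (multiplicity 1)

image of 1: 0
image of x: 2x + 1
image of x^2: 4x^2 + 2x + 1
image of x^3: 6x^3 + 3x^2 + 3x + 1
image of x^4: 8x^4 + 4x^3 + 6x^2 + 4x + 1
image of x^5: 10x^5 + 5x^4 + 10x^3 + 10x^2 + 5x + 1
image of x^6: 12x^6 + 6x^5 + 15x^4 + 20x^3 + 15x^2 + 6x + 1
image of x^7: 14x^7 + 7x^6 + 21x^5 + 35x^4 + 35x^3 + 21x^2 + 7x + 1
the matrix is upper triangular; its diagonal is (0, 2, 4, 6, 8, 10, 12, 14)
for a triangular matrix the eigenvalues are the diagonal entries, with algebraic multiplicity their repetition count


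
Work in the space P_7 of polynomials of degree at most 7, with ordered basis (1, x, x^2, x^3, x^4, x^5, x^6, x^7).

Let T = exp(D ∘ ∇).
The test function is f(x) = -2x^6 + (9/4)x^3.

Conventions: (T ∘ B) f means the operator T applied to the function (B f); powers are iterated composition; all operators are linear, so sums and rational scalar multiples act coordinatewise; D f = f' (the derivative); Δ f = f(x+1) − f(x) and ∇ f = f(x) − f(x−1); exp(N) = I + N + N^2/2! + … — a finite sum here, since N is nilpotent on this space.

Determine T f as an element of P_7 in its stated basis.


the image equals g(x) = -2x^6 - 60x^4 + (489/4)x^3 - 480x^2 + (1587/2)x - 2715/4

order-1 term: -60x^4 + 120x^3 - 120x^2 + (147/2)x - 75/4
order-2 term: -360x^2 + 720x - 420
order-3 term: -240
the series for exp(D ∘ ∇) f terminates at order 3
exp(D ∘ ∇) f = -2x^6 - 60x^4 + (489/4)x^3 - 480x^2 + (1587/2)x - 2715/4


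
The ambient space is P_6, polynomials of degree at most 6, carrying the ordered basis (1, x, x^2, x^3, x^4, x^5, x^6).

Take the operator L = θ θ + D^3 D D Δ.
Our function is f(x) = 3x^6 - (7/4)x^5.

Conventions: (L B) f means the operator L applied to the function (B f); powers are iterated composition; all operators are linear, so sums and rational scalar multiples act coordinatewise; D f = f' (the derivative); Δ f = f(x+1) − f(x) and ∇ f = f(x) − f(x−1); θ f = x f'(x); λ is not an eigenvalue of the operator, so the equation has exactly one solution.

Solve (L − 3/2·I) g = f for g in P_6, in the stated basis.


write g with unknown coordinates in the stated basis and equate coefficients in (L − 3/2·I) g = f
solving from the highest basis element down gives g = (2/23)x^6 - (7/94)x^5 + 960/23
check: L g = (72/23)x^6 - (175/94)x^5 + 1440/23
so L g − 3/2·g = 3x^6 - (7/4)x^5 = f ✓

the image equals g(x) = (2/23)x^6 - (7/94)x^5 + 960/23


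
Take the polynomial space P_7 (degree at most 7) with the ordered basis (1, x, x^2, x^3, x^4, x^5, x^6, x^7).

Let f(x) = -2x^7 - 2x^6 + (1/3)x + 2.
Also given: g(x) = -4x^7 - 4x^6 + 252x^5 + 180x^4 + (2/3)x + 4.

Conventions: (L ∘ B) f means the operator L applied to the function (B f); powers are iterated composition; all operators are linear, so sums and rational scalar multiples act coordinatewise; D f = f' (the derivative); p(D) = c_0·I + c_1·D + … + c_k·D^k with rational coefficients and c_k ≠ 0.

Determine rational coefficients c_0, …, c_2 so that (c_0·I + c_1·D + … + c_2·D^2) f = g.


D^0 f = -2x^7 - 2x^6 + (1/3)x + 2
D^1 f = -14x^6 - 12x^5 + 1/3
D^2 f = -84x^5 - 60x^4
matching coefficients of g against c_0 f + c_1 Df + … from the top degree down determines the c_i
solution: c_0 = 2, c_1 = 0, c_2 = -3

p(D) = 2·I − 3·D^2, i.e. c_0 = 2, c_1 = 0, c_2 = -3


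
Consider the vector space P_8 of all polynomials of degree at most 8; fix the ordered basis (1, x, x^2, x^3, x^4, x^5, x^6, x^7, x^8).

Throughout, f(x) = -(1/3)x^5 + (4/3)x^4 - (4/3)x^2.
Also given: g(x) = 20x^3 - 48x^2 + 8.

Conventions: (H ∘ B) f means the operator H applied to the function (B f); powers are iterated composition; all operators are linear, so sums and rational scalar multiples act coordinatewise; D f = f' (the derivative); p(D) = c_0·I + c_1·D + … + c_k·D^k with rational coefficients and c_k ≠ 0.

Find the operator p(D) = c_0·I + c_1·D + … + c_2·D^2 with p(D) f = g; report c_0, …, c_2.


p(D) = -3·D^2, i.e. c_0 = 0, c_1 = 0, c_2 = -3

D^0 f = -(1/3)x^5 + (4/3)x^4 - (4/3)x^2
D^1 f = -(5/3)x^4 + (16/3)x^3 - (8/3)x
D^2 f = -(20/3)x^3 + 16x^2 - 8/3
matching coefficients of g against c_0 f + c_1 Df + … from the top degree down determines the c_i
solution: c_0 = 0, c_1 = 0, c_2 = -3


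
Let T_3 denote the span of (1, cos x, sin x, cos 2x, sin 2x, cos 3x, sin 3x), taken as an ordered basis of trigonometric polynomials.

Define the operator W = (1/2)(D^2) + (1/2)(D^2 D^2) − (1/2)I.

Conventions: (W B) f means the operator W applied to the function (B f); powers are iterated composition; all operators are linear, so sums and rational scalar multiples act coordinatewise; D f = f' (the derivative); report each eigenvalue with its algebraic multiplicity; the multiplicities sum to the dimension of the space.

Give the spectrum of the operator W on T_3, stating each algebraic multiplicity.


image of 1: -1/2
image of cos x: -(1/2)cos x
image of sin x: -(1/2)sin x
image of cos 2x: (11/2)cos 2x
image of sin 2x: (11/2)sin 2x
image of cos 3x: (71/2)cos 3x
image of sin 3x: (71/2)sin 3x
the matrix is diagonal; its diagonal is (-1/2, -1/2, -1/2, 11/2, 11/2, 71/2, 71/2)
for a triangular matrix the eigenvalues are the diagonal entries, with algebraic multiplicity their repetition count

λ = -1/2 (multiplicity 3), λ = 11/2 (multiplicity 2), λ = 71/2 (multiplicity 2)


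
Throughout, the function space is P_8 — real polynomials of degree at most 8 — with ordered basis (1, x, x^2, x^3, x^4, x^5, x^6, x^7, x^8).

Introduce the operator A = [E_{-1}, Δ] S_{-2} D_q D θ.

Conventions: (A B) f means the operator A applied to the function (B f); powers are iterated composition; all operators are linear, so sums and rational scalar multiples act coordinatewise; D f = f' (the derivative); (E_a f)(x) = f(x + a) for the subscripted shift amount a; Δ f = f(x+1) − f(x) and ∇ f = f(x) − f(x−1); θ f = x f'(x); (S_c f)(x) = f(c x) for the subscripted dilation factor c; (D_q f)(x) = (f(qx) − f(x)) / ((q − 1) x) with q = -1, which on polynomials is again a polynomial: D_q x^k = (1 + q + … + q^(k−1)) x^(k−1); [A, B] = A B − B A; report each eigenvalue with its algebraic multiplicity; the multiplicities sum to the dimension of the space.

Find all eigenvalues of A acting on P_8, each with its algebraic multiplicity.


image of 1: 0
image of x: 0
image of x^2: 0
image of x^3: 0
image of x^4: 0
image of x^5: 0
image of x^6: 0
image of x^7: 0
image of x^8: 0
the matrix is upper triangular; its diagonal is (0, 0, 0, 0, 0, 0, 0, 0, 0)
for a triangular matrix the eigenvalues are the diagonal entries, with algebraic multiplicity their repetition count

λ = 0 (multiplicity 9)


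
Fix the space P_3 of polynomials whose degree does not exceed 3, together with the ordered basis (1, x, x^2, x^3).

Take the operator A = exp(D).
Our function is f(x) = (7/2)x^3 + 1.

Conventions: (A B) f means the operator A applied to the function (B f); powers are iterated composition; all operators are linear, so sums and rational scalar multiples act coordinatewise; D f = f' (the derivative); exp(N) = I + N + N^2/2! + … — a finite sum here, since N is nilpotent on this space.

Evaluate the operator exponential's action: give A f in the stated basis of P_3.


the result is g(x) = (7/2)x^3 + (21/2)x^2 + (21/2)x + 9/2

order-1 term: (21/2)x^2
order-2 term: (21/2)x
order-3 term: 7/2
the series for exp(D) f terminates at order 3
exp(D) f = (7/2)x^3 + (21/2)x^2 + (21/2)x + 9/2


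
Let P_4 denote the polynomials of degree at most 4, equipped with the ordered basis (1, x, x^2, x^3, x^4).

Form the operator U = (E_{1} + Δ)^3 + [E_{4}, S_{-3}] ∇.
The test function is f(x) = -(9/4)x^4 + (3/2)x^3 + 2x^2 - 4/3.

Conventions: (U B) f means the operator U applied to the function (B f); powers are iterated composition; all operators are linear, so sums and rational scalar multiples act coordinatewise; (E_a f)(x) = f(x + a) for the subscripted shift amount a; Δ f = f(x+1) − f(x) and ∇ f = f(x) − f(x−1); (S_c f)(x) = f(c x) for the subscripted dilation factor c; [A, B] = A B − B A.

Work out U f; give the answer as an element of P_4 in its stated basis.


E_{1} f = -(9/4)x^4 - (15/2)x^3 - 7x^2 - (1/2)x - 1/12
Δ f = -9x^3 - 9x^2 - (1/2)x + 5/4
(E_{1} + Δ) f = -(9/4)x^4 - (33/2)x^3 - 16x^2 - x + 7/6
E_{1} (E_{1} + Δ) f = -(9/4)x^4 - (51/2)x^3 - 79x^2 - (183/2)x - 415/12
Δ (E_{1} + Δ) f = -9x^3 - 63x^2 - (181/2)x - 143/4
(E_{1} + Δ) (E_{1} + Δ) f = -(9/4)x^4 - (69/2)x^3 - 142x^2 - 182x - 211/3
E_{1} (E_{1} + Δ) (E_{1} + Δ) f = -(9/4)x^4 - (87/2)x^3 - 259x^2 - (1157/2)x - 5173/12
Δ (E_{1} + Δ) (E_{1} + Δ) f = -9x^3 - 117x^2 - (793/2)x - 1443/4
(E_{1} + Δ) (E_{1} + Δ) (E_{1} + Δ) f = -(9/4)x^4 - (105/2)x^3 - 376x^2 - 975x - 4751/6
∇ f = -9x^3 + 18x^2 - (19/2)x + 7/4
S_{-3} ∇ f = 243x^3 + 162x^2 + (57/2)x + 7/4
E_{4} S_{-3} ∇ f = 243x^3 + 3078x^2 + (25977/2)x + 73039/4
E_{4} ∇ f = -9x^3 - 90x^2 - (595/2)x - 1297/4
S_{-3} E_{4} ∇ f = 243x^3 - 810x^2 + (1785/2)x - 1297/4
[E_{4}, S_{-3}] ∇ f = 3888x^2 + 12096x + 18584
((E_{1} + Δ)^3 + [E_{4}, S_{-3}] ∇) f = -(9/4)x^4 - (105/2)x^3 + 3512x^2 + 11121x + 106753/6

the result is g(x) = -(9/4)x^4 - (105/2)x^3 + 3512x^2 + 11121x + 106753/6


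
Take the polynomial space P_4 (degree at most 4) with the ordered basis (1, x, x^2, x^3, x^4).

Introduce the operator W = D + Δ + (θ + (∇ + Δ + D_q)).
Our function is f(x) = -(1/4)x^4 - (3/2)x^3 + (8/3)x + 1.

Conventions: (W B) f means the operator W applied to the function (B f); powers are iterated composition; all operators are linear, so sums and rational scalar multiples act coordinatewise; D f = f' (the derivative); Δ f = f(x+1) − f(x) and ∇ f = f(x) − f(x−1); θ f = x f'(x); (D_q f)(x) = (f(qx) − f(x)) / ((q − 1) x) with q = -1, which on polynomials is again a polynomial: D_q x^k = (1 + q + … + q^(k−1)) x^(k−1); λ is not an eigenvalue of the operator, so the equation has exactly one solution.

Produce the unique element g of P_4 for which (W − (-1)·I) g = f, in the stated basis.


write g with unknown coordinates in the stated basis and equate coefficients in (W − (-1)·I) g = f
solving from the highest basis element down gives g = -(1/20)x^4 - (7/40)x^3 + (103/120)x^2 - (123/80)x + 2017/240
check: W g = -(1/5)x^4 - (53/40)x^3 - (103/120)x^2 + (1009/240)x - 1777/240
so W g − (-1)·g = -(1/4)x^4 - (3/2)x^3 + (8/3)x + 1 = f ✓

the result is g(x) = -(1/20)x^4 - (7/40)x^3 + (103/120)x^2 - (123/80)x + 2017/240


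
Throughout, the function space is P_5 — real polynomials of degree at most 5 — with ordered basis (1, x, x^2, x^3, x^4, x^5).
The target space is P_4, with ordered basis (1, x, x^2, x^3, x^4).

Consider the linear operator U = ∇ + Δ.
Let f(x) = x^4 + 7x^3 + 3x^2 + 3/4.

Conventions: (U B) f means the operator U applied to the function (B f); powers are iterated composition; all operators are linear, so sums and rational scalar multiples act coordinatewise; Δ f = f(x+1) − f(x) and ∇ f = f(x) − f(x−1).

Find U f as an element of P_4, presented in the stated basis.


the image equals g(x) = 8x^3 + 42x^2 + 20x + 14

∇ f = 4x^3 + 15x^2 - 11x + 3
Δ f = 4x^3 + 27x^2 + 31x + 11
(∇ + Δ) f = 8x^3 + 42x^2 + 20x + 14


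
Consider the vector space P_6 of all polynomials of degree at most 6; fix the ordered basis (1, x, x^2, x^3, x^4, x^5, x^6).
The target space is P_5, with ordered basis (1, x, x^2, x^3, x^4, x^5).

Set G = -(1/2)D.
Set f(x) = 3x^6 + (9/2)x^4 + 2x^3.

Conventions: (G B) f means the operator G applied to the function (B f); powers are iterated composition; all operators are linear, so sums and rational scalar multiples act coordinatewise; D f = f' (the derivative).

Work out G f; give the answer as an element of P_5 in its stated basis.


D f = 18x^5 + 18x^3 + 6x^2
(-(1/2)D) f = -9x^5 - 9x^3 - 3x^2

the result is g(x) = -9x^5 - 9x^3 - 3x^2


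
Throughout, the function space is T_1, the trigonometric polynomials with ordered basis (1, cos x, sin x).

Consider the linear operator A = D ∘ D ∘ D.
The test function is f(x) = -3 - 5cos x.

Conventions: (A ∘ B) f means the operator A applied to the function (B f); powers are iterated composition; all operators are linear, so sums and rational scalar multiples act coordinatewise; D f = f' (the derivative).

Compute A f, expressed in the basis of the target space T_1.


D f = 5sin x
D D f = 5cos x
D D D f = -5sin x

the image equals g(x) = -5sin x


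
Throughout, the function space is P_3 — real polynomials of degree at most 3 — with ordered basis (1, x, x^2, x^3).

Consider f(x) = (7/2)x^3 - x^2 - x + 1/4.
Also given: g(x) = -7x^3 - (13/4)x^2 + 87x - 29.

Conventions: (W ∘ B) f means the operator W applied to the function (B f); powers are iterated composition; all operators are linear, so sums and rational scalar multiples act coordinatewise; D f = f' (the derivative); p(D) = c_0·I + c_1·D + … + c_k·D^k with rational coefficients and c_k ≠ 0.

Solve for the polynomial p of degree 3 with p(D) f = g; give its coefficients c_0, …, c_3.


p(D) = -2·I − (1/2)·D + 4·D^2 − D^3, i.e. c_0 = -2, c_1 = -1/2, c_2 = 4, c_3 = -1

D^0 f = (7/2)x^3 - x^2 - x + 1/4
D^1 f = (21/2)x^2 - 2x - 1
D^2 f = 21x - 2
D^3 f = 21
matching coefficients of g against c_0 f + c_1 Df + … from the top degree down determines the c_i
solution: c_0 = -2, c_1 = -1/2, c_2 = 4, c_3 = -1


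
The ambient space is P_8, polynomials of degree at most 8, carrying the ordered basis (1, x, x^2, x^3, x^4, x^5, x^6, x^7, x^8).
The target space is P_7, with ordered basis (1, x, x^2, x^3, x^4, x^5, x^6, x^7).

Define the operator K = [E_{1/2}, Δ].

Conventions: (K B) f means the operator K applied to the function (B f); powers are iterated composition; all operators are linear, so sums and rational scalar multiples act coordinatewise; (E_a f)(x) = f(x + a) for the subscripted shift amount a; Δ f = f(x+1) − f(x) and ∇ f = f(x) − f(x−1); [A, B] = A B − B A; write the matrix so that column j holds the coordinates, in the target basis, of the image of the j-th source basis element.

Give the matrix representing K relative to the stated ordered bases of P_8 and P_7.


image of 1: 0
image of x: 0
image of x^2: 0
image of x^3: 0
image of x^4: 0
image of x^5: 0
image of x^6: 0
image of x^7: 0
image of x^8: 0
each image's coordinates form column j of the matrix

the matrix is [[0, 0, 0, 0, 0, 0, 0, 0, 0]; [0, 0, 0, 0, 0, 0, 0, 0, 0]; [0, 0, 0, 0, 0, 0, 0, 0, 0]; [0, 0, 0, 0, 0, 0, 0, 0, 0]; [0, 0, 0, 0, 0, 0, 0, 0, 0]; [0, 0, 0, 0, 0, 0, 0, 0, 0]; [0, 0, 0, 0, 0, 0, 0, 0, 0]; [0, 0, 0, 0, 0, 0, 0, 0, 0]] (rows listed top to bottom)


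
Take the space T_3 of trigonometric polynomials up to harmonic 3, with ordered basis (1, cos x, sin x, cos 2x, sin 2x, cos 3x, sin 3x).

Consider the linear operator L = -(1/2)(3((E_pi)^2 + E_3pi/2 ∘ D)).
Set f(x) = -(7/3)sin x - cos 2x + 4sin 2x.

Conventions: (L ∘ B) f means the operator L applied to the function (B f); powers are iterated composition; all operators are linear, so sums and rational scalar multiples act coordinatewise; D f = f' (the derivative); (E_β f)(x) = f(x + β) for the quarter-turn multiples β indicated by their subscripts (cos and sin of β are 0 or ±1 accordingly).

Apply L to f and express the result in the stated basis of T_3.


E_pi f = (7/3)sin x - cos 2x + 4sin 2x
E_pi E_pi f = -(7/3)sin x - cos 2x + 4sin 2x
D f = -(7/3)cos x + 8cos 2x + 2sin 2x
E_3pi/2 D f = -(7/3)sin x - 8cos 2x - 2sin 2x
((E_pi)^2 + E_3pi/2 ∘ D) f = -(14/3)sin x - 9cos 2x + 2sin 2x
(3((E_pi)^2 + E_3pi/2 ∘ D)) f = -14sin x - 27cos 2x + 6sin 2x
(-(1/2)(3((E_pi)^2 + E_3pi/2 ∘ D))) f = 7sin x + (27/2)cos 2x - 3sin 2x

the result is g(x) = 7sin x + (27/2)cos 2x - 3sin 2x


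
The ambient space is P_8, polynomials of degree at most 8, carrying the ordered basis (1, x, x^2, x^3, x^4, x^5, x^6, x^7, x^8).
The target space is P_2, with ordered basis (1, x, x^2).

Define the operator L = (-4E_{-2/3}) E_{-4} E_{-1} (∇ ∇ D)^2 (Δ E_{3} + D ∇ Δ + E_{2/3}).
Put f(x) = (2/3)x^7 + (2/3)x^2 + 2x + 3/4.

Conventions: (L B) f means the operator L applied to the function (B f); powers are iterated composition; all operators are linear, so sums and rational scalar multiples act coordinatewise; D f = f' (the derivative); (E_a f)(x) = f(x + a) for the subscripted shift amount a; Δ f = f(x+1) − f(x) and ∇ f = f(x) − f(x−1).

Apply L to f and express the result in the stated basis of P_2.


E_{3} f = (2/3)x^7 + 14x^6 + 126x^5 + 630x^4 + 1890x^3 + (10208/3)x^2 + 3408x + 5883/4
Δ E_{3} f = (14/3)x^6 + 98x^5 + (2590/3)x^4 + (12250/3)x^3 + 10934x^2 + 15714x + 28414/3
Δ f = (14/3)x^6 + 14x^5 + (70/3)x^4 + (70/3)x^3 + 14x^2 + 6x + 10/3
∇ Δ f = 28x^5 + (140/3)x^3 + (28/3)x + 4/3
D ∇ Δ f = 140x^4 + 140x^2 + 28/3
E_{2/3} f = (2/3)x^7 + (28/9)x^6 + (56/9)x^5 + (560/81)x^4 + (1120/243)x^3 + (610/243)x^2 + (7214/2187)x + 63475/26244
(Δ E_{3} + D ∇ Δ + E_{2/3}) f = (2/3)x^7 + (70/9)x^6 + (938/9)x^5 + (81830/81)x^4 + (993370/243)x^3 + (2691592/243)x^2 + (34373732/2187)x + 248874091/26244
D (Δ E_{3} + D ∇ Δ + E_{2/3}) f = (14/3)x^6 + (140/3)x^5 + (4690/9)x^4 + (327320/81)x^3 + (993370/81)x^2 + (5383184/243)x + 34373732/2187
∇ D (Δ E_{3} + D ∇ Δ + E_{2/3}) f = 28x^5 + (490/3)x^4 + (15400/9)x^3 + (253610/27)x^2 + (1156988/81)x + 3268610/243
∇ ∇ D (Δ E_{3} + D ∇ Δ + E_{2/3}) f = 140x^4 + (1120/3)x^3 + (13300/3)x^2 + (382480/27)x + 523796/81
D (∇ ∇ D) (Δ E_{3} + D ∇ Δ + E_{2/3}) f = 560x^3 + 1120x^2 + (26600/3)x + 382480/27
∇ D (∇ ∇ D) (Δ E_{3} + D ∇ Δ + E_{2/3}) f = 1680x^2 + 560x + 24920/3
∇ ∇ D (∇ ∇ D) (Δ E_{3} + D ∇ Δ + E_{2/3}) f = 3360x - 1120
E_{-1} (∇ ∇ D)^2 (Δ E_{3} + D ∇ Δ + E_{2/3}) f = 3360x - 4480
E_{-4} E_{-1} (∇ ∇ D)^2 (Δ E_{3} + D ∇ Δ + E_{2/3}) f = 3360x - 17920
E_{-2/3} E_{-4} E_{-1} (∇ ∇ D)^2 (Δ E_{3} + D ∇ Δ + E_{2/3}) f = 3360x - 20160
(-4E_{-2/3}) E_{-4} E_{-1} (∇ ∇ D)^2 (Δ E_{3} + D ∇ Δ + E_{2/3}) f = -13440x + 80640

the image equals g(x) = -13440x + 80640


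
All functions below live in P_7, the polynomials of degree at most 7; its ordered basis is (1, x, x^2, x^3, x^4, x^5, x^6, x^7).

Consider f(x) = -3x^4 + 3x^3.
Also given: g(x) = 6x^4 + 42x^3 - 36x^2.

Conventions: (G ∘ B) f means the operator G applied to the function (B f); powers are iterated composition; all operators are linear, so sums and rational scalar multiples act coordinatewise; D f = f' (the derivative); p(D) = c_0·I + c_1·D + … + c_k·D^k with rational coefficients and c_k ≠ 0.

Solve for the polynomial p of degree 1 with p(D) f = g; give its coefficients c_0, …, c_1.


D^0 f = -3x^4 + 3x^3
D^1 f = -12x^3 + 9x^2
matching coefficients of g against c_0 f + c_1 Df + … from the top degree down determines the c_i
solution: c_0 = -2, c_1 = -4

c_0 = -2, c_1 = -4


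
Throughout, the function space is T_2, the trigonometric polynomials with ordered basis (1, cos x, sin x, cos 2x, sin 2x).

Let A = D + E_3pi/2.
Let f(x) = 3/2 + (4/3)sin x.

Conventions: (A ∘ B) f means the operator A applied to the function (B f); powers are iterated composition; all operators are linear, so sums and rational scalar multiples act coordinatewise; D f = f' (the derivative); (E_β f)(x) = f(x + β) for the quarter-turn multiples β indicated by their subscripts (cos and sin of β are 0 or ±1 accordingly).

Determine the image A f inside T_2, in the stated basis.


D f = (4/3)cos x
E_3pi/2 f = 3/2 - (4/3)cos x
(D + E_3pi/2) f = 3/2

the image equals g(x) = 3/2


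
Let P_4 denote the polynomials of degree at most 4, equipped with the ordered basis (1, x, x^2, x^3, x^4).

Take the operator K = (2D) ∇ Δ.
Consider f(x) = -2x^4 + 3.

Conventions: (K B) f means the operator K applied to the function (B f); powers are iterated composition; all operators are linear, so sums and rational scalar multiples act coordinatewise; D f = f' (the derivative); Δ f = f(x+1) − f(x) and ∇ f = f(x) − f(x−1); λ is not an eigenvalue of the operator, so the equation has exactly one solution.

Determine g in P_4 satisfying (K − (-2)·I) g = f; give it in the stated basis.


the image equals g(x) = -x^4 + 24x + 3/2

write g with unknown coordinates in the stated basis and equate coefficients in (K − (-2)·I) g = f
solving from the highest basis element down gives g = -x^4 + 24x + 3/2
check: K g = -48x
so K g − (-2)·g = -2x^4 + 3 = f ✓


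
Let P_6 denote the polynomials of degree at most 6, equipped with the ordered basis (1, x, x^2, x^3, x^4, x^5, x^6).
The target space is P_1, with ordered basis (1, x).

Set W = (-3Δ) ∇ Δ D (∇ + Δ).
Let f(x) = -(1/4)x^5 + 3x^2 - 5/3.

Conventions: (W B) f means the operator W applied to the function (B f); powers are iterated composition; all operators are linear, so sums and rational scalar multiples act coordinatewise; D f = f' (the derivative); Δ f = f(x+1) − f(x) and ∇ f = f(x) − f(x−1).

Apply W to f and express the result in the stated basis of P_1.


the image equals g(x) = 180

∇ f = -(5/4)x^4 + (5/2)x^3 - (5/2)x^2 + (29/4)x - 13/4
Δ f = -(5/4)x^4 - (5/2)x^3 - (5/2)x^2 + (19/4)x + 11/4
(∇ + Δ) f = -(5/2)x^4 - 5x^2 + 12x - 1/2
D (∇ + Δ) f = -10x^3 - 10x + 12
Δ D (∇ + Δ) f = -30x^2 - 30x - 20
∇ Δ D (∇ + Δ) f = -60x
Δ (∇ Δ D) (∇ + Δ) f = -60
(-3Δ) (∇ Δ D) (∇ + Δ) f = 180


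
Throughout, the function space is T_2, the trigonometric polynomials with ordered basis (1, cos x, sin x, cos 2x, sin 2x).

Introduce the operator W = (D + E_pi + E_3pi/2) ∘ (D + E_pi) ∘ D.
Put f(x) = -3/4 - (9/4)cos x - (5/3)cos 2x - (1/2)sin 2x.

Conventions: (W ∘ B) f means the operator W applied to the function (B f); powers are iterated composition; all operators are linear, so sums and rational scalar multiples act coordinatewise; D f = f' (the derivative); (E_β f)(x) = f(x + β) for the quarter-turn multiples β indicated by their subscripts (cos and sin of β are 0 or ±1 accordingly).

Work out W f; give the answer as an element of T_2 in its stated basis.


g(x) = -(9/4)cos x + (9/4)sin x + (32/3)cos 2x - (34/3)sin 2x

D f = (9/4)sin x - cos 2x + (10/3)sin 2x
D D f = (9/4)cos x + (20/3)cos 2x + 2sin 2x
E_pi D f = -(9/4)sin x - cos 2x + (10/3)sin 2x
(D + E_pi) D f = (9/4)cos x - (9/4)sin x + (17/3)cos 2x + (16/3)sin 2x
D (D + E_pi) D f = -(9/4)cos x - (9/4)sin x + (32/3)cos 2x - (34/3)sin 2x
E_pi (D + E_pi) D f = -(9/4)cos x + (9/4)sin x + (17/3)cos 2x + (16/3)sin 2x
E_3pi/2 (D + E_pi) D f = (9/4)cos x + (9/4)sin x - (17/3)cos 2x - (16/3)sin 2x
(D + E_pi + E_3pi/2) (D + E_pi) D f = -(9/4)cos x + (9/4)sin x + (32/3)cos 2x - (34/3)sin 2x


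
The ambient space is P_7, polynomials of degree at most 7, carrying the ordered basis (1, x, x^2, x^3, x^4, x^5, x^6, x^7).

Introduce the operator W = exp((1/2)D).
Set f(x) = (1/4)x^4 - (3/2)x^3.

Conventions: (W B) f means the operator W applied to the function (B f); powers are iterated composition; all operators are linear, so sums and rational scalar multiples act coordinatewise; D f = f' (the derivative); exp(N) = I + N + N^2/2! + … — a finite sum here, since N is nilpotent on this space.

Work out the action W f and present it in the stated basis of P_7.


order-1 term: (1/2)x^3 - (9/4)x^2
order-2 term: (3/8)x^2 - (9/8)x
order-3 term: (1/8)x - 3/16
order-4 term: 1/64
the series for exp((1/2)D) f terminates at order 4
exp((1/2)D) f = (1/4)x^4 - x^3 - (15/8)x^2 - x - 11/64

the image equals g(x) = (1/4)x^4 - x^3 - (15/8)x^2 - x - 11/64


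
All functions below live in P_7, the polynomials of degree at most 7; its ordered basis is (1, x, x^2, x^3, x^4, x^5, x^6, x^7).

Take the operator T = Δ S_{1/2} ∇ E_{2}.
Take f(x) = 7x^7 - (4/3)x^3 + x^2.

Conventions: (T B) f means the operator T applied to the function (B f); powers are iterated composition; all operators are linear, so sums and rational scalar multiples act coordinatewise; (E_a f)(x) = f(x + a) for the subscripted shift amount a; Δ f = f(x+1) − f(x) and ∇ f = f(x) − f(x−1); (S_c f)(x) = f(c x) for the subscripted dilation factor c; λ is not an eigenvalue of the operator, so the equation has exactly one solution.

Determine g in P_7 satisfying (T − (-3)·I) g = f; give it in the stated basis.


g(x) = (7/3)x^7 - (49/96)x^5 - (1715/192)x^4 - (74747/1152)x^3 - (179819/768)x^2 - (899275/2304)x - 120311/1152

write g with unknown coordinates in the stated basis and equate coefficients in (T − (-3)·I) g = f
solving from the highest basis element down gives g = (7/3)x^7 - (49/96)x^5 - (1715/192)x^4 - (74747/1152)x^3 - (179819/768)x^2 - (899275/2304)x - 120311/1152
check: T g = (49/32)x^5 + (1715/64)x^4 + (24745/128)x^3 + (180075/256)x^2 + (899275/768)x + 120311/384
so T g − (-3)·g = 7x^7 - (4/3)x^3 + x^2 = f ✓


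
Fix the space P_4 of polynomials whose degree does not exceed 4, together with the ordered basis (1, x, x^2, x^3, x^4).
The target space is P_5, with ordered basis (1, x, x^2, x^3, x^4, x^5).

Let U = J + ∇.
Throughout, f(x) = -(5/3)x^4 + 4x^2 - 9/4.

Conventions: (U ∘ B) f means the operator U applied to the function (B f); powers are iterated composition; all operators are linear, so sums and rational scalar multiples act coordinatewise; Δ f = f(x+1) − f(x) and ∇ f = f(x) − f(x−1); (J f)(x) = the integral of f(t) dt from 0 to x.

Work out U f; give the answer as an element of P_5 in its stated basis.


J f = -(1/3)x^5 + (4/3)x^3 - (9/4)x
∇ f = -(20/3)x^3 + 10x^2 + (4/3)x - 7/3
(J + ∇) f = -(1/3)x^5 - (16/3)x^3 + 10x^2 - (11/12)x - 7/3

g(x) = -(1/3)x^5 - (16/3)x^3 + 10x^2 - (11/12)x - 7/3


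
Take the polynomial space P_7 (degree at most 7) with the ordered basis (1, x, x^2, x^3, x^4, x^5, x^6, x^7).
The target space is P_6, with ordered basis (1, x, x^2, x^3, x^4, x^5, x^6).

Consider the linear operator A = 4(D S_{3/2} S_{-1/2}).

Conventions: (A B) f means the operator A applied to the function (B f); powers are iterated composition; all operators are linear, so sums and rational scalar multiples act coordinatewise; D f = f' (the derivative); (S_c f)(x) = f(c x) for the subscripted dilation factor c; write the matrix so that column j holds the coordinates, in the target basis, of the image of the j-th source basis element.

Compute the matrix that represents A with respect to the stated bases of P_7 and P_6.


image of 1: 0
image of x: -3
image of x^2: (9/2)x
image of x^3: -(81/16)x^2
image of x^4: (81/16)x^3
image of x^5: -(1215/256)x^4
image of x^6: (2187/512)x^5
image of x^7: -(15309/4096)x^6
each image's coordinates form column j of the matrix

the matrix is [[0, -3, 0, 0, 0, 0, 0, 0]; [0, 0, 9/2, 0, 0, 0, 0, 0]; [0, 0, 0, -81/16, 0, 0, 0, 0]; [0, 0, 0, 0, 81/16, 0, 0, 0]; [0, 0, 0, 0, 0, -1215/256, 0, 0]; [0, 0, 0, 0, 0, 0, 2187/512, 0]; [0, 0, 0, 0, 0, 0, 0, -15309/4096]] (rows listed top to bottom)


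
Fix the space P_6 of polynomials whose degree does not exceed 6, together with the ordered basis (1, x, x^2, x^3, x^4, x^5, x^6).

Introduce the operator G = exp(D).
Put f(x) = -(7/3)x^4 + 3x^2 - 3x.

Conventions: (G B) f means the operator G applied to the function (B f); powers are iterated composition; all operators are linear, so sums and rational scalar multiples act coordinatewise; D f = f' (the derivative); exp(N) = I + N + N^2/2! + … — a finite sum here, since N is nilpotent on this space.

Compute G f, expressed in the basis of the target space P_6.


g(x) = -(7/3)x^4 - (28/3)x^3 - 11x^2 - (19/3)x - 7/3

order-1 term: -(28/3)x^3 + 6x - 3
order-2 term: -14x^2 + 3
order-3 term: -(28/3)x
order-4 term: -7/3
the series for exp(D) f terminates at order 4
exp(D) f = -(7/3)x^4 - (28/3)x^3 - 11x^2 - (19/3)x - 7/3


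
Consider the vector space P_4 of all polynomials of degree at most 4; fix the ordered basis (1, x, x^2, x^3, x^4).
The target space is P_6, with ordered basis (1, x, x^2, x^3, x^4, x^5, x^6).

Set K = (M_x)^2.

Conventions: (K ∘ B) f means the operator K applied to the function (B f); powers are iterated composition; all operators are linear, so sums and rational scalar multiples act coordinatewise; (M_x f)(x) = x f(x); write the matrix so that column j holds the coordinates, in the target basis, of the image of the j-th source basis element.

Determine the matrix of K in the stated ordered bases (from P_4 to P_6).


image of 1: x^2
image of x: x^3
image of x^2: x^4
image of x^3: x^5
image of x^4: x^6
each image's coordinates form column j of the matrix

the matrix is [[0, 0, 0, 0, 0]; [0, 0, 0, 0, 0]; [1, 0, 0, 0, 0]; [0, 1, 0, 0, 0]; [0, 0, 1, 0, 0]; [0, 0, 0, 1, 0]; [0, 0, 0, 0, 1]] (rows listed top to bottom)


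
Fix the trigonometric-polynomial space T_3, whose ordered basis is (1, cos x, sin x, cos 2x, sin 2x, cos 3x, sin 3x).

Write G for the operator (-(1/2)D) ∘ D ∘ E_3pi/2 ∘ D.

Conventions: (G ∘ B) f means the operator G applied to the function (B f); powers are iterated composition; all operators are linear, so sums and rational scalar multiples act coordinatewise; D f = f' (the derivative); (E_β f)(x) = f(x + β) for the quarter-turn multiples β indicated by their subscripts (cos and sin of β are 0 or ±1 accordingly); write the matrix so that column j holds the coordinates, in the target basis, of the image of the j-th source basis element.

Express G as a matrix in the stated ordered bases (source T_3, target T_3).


image of 1: 0
image of cos x: (1/2)cos x
image of sin x: (1/2)sin x
image of cos 2x: 4sin 2x
image of sin 2x: -4cos 2x
image of cos 3x: -(27/2)cos 3x
image of sin 3x: -(27/2)sin 3x
each image's coordinates form column j of the matrix

the matrix is [[0, 0, 0, 0, 0, 0, 0]; [0, 1/2, 0, 0, 0, 0, 0]; [0, 0, 1/2, 0, 0, 0, 0]; [0, 0, 0, 0, -4, 0, 0]; [0, 0, 0, 4, 0, 0, 0]; [0, 0, 0, 0, 0, -27/2, 0]; [0, 0, 0, 0, 0, 0, -27/2]] (rows listed top to bottom)
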